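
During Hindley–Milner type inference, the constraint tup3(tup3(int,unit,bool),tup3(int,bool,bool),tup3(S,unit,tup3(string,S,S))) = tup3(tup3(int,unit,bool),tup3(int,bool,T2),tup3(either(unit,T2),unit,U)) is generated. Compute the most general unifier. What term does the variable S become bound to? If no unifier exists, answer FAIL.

either(unit,bool)

Decompose tup3/3: tup3(int,unit,bool) = tup3(int,unit,bool),  tup3(int,bool,bool) = tup3(int,bool,T2),  tup3(S,unit,tup3(string,S,S)) = tup3(either(unit,T2),unit,U).
Delete trivial equation tup3(int,unit,bool) = tup3(int,unit,bool).
Decompose tup3/3: int = int,  bool = bool,  bool = T2.
Delete trivial equation int = int.
Delete trivial equation bool = bool.
Bind T2 := bool; substituting into the remaining equation gives: tup3(S,unit,tup3(string,S,S)) = tup3(either(unit,bool),unit,U).
Decompose tup3/3: S = either(unit,bool),  unit = unit,  tup3(string,S,S) = U.
Bind S := either(unit,bool); substituting into the one remaining equation that mentions S gives: tup3(string,either(unit,bool),either(unit,bool)) = U.
Delete trivial equation unit = unit.
Bind U := tup3(string,either(unit,bool),either(unit,bool)).
MGU = { T2 := bool, S := either(unit,bool), U := tup3(string,either(unit,bool),either(unit,bool)) }, so S := either(unit,bool).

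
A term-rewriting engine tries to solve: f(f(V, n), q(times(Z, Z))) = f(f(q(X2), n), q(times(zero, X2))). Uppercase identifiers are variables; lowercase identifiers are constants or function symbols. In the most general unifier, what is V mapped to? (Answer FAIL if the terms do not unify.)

Decompose f/2: f(V, n) = f(q(X2), n),  q(times(Z, Z)) = q(times(zero, X2)).
Decompose f/2: V = q(X2),  n = n.
Bind V := q(X2); no other remaining equation mentions V.
Delete trivial equation n = n.
Decompose q/1: times(Z, Z) = times(zero, X2).
Decompose times/2: Z = zero,  Z = X2.
Bind Z := zero; substituting into the remaining equation gives: zero = X2.
Bind X2 := zero. Substituting into the earlier binding gives V := q(zero).
MGU = { V ↦ q(zero), Z ↦ zero, X2 ↦ zero }, so V ↦ q(zero).

q(zero)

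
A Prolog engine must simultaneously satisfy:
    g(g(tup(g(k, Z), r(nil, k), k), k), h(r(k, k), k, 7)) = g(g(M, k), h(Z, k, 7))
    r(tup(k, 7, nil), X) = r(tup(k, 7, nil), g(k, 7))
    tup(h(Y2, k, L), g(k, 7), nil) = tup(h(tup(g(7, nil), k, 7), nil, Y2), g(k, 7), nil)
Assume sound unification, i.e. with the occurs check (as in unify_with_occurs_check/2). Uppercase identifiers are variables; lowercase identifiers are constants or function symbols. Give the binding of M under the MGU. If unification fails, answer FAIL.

FAIL

Decompose g/2: g(tup(g(k, Z), r(nil, k), k), k) = g(M, k),  h(r(k, k), k, 7) = h(Z, k, 7).
Decompose g/2: tup(g(k, Z), r(nil, k), k) = M,  k = k.
Bind M := tup(g(k, Z), r(nil, k), k); no other remaining equation mentions M.
Delete trivial equation k = k.
Decompose h/3: r(k, k) = Z,  k = k,  7 = 7.
Bind Z := r(k, k); no other remaining equation mentions Z. Substituting into the earlier binding gives M := tup(g(k, r(k, k)), r(nil, k), k).
Delete trivial equation k = k.
Delete trivial equation 7 = 7.
Decompose r/2: tup(k, 7, nil) = tup(k, 7, nil),  X = g(k, 7).
Delete trivial equation tup(k, 7, nil) = tup(k, 7, nil).
Bind X := g(k, 7); no other remaining equation mentions X.
Decompose tup/3: h(Y2, k, L) = h(tup(g(7, nil), k, 7), nil, Y2),  g(k, 7) = g(k, 7),  nil = nil.
Decompose h/3: Y2 = tup(g(7, nil), k, 7),  k = nil,  L = Y2.
Bind Y2 := tup(g(7, nil), k, 7); substituting into the one remaining equation that mentions Y2 gives: L = tup(g(7, nil), k, 7).
Clash: constants k and nil differ; no unifier exists.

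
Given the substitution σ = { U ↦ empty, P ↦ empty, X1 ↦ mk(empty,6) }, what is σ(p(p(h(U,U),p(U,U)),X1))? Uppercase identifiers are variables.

Replace each occurrence of U with empty.
Replace each occurrence of X1 with mk(empty,6).
Result: p(p(h(empty,empty),p(empty,empty)),mk(empty,6)).

p(p(h(empty,empty),p(empty,empty)),mk(empty,6))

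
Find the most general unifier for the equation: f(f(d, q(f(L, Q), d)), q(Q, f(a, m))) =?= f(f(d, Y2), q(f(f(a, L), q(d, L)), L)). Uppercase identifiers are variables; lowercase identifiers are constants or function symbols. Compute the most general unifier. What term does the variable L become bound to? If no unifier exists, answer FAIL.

f(a, m)

Decompose f/2: f(d, q(f(L, Q), d)) =?= f(d, Y2),  q(Q, f(a, m)) =?= q(f(f(a, L), q(d, L)), L).
Decompose f/2: d =?= d,  q(f(L, Q), d) =?= Y2.
Delete trivial equation d =?= d.
Bind Y2 := q(f(L, Q), d); no other remaining equation mentions Y2.
Decompose q/2: Q =?= f(f(a, L), q(d, L)),  f(a, m) =?= L.
Bind Q := f(f(a, L), q(d, L)); no other remaining equation mentions Q. Substituting into the earlier binding gives Y2 := q(f(L, f(f(a, L), q(d, L))), d).
Bind L := f(a, m). Substituting into the earlier bindings gives Y2 := q(f(f(a, m), f(f(a, f(a, m)), q(d, f(a, m)))), d), Q := f(f(a, f(a, m)), q(d, f(a, m))).
MGU = { Y2 -> q(f(f(a, m), f(f(a, f(a, m)), q(d, f(a, m)))), d), Q -> f(f(a, f(a, m)), q(d, f(a, m))), L -> f(a, m) }, so L -> f(a, m).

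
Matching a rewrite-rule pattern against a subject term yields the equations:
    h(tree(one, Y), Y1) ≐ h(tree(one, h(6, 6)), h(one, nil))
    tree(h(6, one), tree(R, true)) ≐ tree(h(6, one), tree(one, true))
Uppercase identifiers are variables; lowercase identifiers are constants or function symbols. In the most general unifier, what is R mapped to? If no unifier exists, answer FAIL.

one

Decompose h/2: tree(one, Y) ≐ tree(one, h(6, 6)),  Y1 ≐ h(one, nil).
Decompose tree/2: one ≐ one,  Y ≐ h(6, 6).
Delete trivial equation one ≐ one.
Bind Y := h(6, 6); no other remaining equation mentions Y.
Bind Y1 := h(one, nil); no other remaining equation mentions Y1.
Decompose tree/2: h(6, one) ≐ h(6, one),  tree(R, true) ≐ tree(one, true).
Delete trivial equation h(6, one) ≐ h(6, one).
Decompose tree/2: R ≐ one,  true ≐ true.
Bind R := one; no other remaining equation mentions R.
Delete trivial equation true ≐ true.
MGU = { Y := h(6, 6), Y1 := h(one, nil), R := one }, so R := one.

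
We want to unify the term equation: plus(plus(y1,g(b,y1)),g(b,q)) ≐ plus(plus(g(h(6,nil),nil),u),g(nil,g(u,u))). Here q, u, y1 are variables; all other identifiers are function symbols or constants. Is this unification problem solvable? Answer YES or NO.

NO

Decompose plus/2: plus(y1,g(b,y1)) ≐ plus(g(h(6,nil),nil),u),  g(b,q) ≐ g(nil,g(u,u)).
Decompose plus/2: y1 ≐ g(h(6,nil),nil),  g(b,y1) ≐ u.
Bind y1 := g(h(6,nil),nil); substituting into the one remaining equation that mentions y1 gives: g(b,g(h(6,nil),nil)) ≐ u.
Bind u := g(b,g(h(6,nil),nil)); substituting into the remaining equation gives: g(b,q) ≐ g(nil,g(g(b,g(h(6,nil),nil)),g(b,g(h(6,nil),nil)))).
Decompose g/2: b ≐ nil,  q ≐ g(g(b,g(h(6,nil),nil)),g(b,g(h(6,nil),nil))).
Clash: constants b and nil differ; no unifier exists.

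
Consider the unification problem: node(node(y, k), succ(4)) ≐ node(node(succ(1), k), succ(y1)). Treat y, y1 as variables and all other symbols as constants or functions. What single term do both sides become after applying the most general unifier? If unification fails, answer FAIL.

Decompose node/2: node(y, k) ≐ node(succ(1), k),  succ(4) ≐ succ(y1).
Decompose node/2: y ≐ succ(1),  k ≐ k.
Bind y := succ(1); no other remaining equation mentions y.
Delete trivial equation k ≐ k.
Decompose succ/1: 4 ≐ y1.
Bind y1 := 4.
Applying the MGU to either side gives node(node(succ(1), k), succ(4)).

node(node(succ(1), k), succ(4))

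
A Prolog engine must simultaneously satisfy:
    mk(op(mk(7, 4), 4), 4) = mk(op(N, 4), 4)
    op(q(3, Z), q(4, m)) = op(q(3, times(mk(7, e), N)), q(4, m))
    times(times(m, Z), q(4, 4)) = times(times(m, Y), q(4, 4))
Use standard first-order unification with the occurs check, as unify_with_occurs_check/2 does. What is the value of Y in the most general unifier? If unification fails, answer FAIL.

times(mk(7, e), mk(7, 4))

Decompose mk/2: op(mk(7, 4), 4) = op(N, 4),  4 = 4.
Decompose op/2: mk(7, 4) = N,  4 = 4.
Bind N := mk(7, 4); substituting into the one remaining equation that mentions N gives: op(q(3, Z), q(4, m)) = op(q(3, times(mk(7, e), mk(7, 4))), q(4, m)).
Delete trivial equation 4 = 4.
Delete trivial equation 4 = 4.
Decompose op/2: q(3, Z) = q(3, times(mk(7, e), mk(7, 4))),  q(4, m) = q(4, m).
Decompose q/2: 3 = 3,  Z = times(mk(7, e), mk(7, 4)).
Delete trivial equation 3 = 3.
Bind Z := times(mk(7, e), mk(7, 4)); substituting into the one remaining equation that mentions Z gives: times(times(m, times(mk(7, e), mk(7, 4))), q(4, 4)) = times(times(m, Y), q(4, 4)).
Delete trivial equation q(4, m) = q(4, m).
Decompose times/2: times(m, times(mk(7, e), mk(7, 4))) = times(m, Y),  q(4, 4) = q(4, 4).
Decompose times/2: m = m,  times(mk(7, e), mk(7, 4)) = Y.
Delete trivial equation m = m.
Bind Y := times(mk(7, e), mk(7, 4)); no other remaining equation mentions Y.
Delete trivial equation q(4, 4) = q(4, 4).
MGU = { N = mk(7, 4), Z = times(mk(7, e), mk(7, 4)), Y = times(mk(7, e), mk(7, 4)) }, so Y = times(mk(7, e), mk(7, 4)).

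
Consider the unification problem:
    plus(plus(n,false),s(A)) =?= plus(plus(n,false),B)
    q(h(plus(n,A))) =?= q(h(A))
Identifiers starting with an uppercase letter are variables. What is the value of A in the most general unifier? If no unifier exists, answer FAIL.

FAIL

Decompose plus/2: plus(n,false) =?= plus(n,false),  s(A) =?= B.
Delete trivial equation plus(n,false) =?= plus(n,false).
Bind B := s(A); no other remaining equation mentions B.
Decompose q/1: h(plus(n,A)) =?= h(A).
Decompose h/1: plus(n,A) =?= A.
Occurs check fails: A occurs in plus(n,A); the equation A =?= plus(n,A) has no finite solution.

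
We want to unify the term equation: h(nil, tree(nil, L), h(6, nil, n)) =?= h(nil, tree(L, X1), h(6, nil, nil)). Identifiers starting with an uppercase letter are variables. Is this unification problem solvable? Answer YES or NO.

Decompose h/3: nil =?= nil,  tree(nil, L) =?= tree(L, X1),  h(6, nil, n) =?= h(6, nil, nil).
Delete trivial equation nil =?= nil.
Decompose tree/2: nil =?= L,  L =?= X1.
Bind L := nil; substituting into the one remaining equation that mentions L gives: nil =?= X1.
Bind X1 := nil; no other remaining equation mentions X1.
Decompose h/3: 6 =?= 6,  nil =?= nil,  n =?= nil.
Delete trivial equation 6 =?= 6.
Delete trivial equation nil =?= nil.
Clash: constants n and nil differ; no unifier exists.

NO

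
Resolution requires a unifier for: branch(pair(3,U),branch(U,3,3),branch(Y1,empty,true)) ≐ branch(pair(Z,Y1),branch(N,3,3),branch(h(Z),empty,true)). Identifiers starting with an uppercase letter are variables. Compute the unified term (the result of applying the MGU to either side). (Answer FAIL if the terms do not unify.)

branch(pair(3,h(3)),branch(h(3),3,3),branch(h(3),empty,true))

Decompose branch/3: pair(3,U) ≐ pair(Z,Y1),  branch(U,3,3) ≐ branch(N,3,3),  branch(Y1,empty,true) ≐ branch(h(Z),empty,true).
Decompose pair/2: 3 ≐ Z,  U ≐ Y1.
Bind Z := 3; substituting into the one remaining equation that mentions Z gives: branch(Y1,empty,true) ≐ branch(h(3),empty,true).
Bind U := Y1; substituting into the one remaining equation that mentions U gives: branch(Y1,3,3) ≐ branch(N,3,3).
Decompose branch/3: Y1 ≐ N,  3 ≐ 3,  3 ≐ 3.
Bind Y1 := N; substituting into the one remaining equation that mentions Y1 gives: branch(N,empty,true) ≐ branch(h(3),empty,true). Substituting into the earlier binding gives U := N.
Delete trivial equation 3 ≐ 3.
Delete trivial equation 3 ≐ 3.
Decompose branch/3: N ≐ h(3),  empty ≐ empty,  true ≐ true.
Bind N := h(3); no other remaining equation mentions N. Substituting into the earlier bindings gives U := h(3), Y1 := h(3).
Delete trivial equation empty ≐ empty.
Delete trivial equation true ≐ true.
Applying the MGU to either side gives branch(pair(3,h(3)),branch(h(3),3,3),branch(h(3),empty,true)).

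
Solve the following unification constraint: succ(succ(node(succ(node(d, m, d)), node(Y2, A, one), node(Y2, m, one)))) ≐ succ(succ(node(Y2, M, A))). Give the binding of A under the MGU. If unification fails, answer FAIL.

node(succ(node(d, m, d)), m, one)

Decompose succ/1: succ(node(succ(node(d, m, d)), node(Y2, A, one), node(Y2, m, one))) ≐ succ(node(Y2, M, A)).
Decompose succ/1: node(succ(node(d, m, d)), node(Y2, A, one), node(Y2, m, one)) ≐ node(Y2, M, A).
Decompose node/3: succ(node(d, m, d)) ≐ Y2,  node(Y2, A, one) ≐ M,  node(Y2, m, one) ≐ A.
Bind Y2 := succ(node(d, m, d)); substituting into the remaining equations gives: node(succ(node(d, m, d)), A, one) ≐ M,  node(succ(node(d, m, d)), m, one) ≐ A.
Bind M := node(succ(node(d, m, d)), A, one); no other remaining equation mentions M.
Bind A := node(succ(node(d, m, d)), m, one). Substituting into the earlier binding gives M := node(succ(node(d, m, d)), node(succ(node(d, m, d)), m, one), one).
MGU = { Y2 ↦ succ(node(d, m, d)), M ↦ node(succ(node(d, m, d)), node(succ(node(d, m, d)), m, one), one), A ↦ node(succ(node(d, m, d)), m, one) }, so A ↦ node(succ(node(d, m, d)), m, one).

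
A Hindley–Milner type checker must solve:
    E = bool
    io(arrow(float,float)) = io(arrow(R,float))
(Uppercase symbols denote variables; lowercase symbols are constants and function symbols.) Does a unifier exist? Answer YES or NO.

Bind E := bool; no other remaining equation mentions E.
Decompose io/1: arrow(float,float) = arrow(R,float).
Decompose arrow/2: float = R,  float = float.
Bind R := float; no other remaining equation mentions R.
Delete trivial equation float = float.
No equations remain and no clash or occurs-check failure arose, so a unifier exists.

YES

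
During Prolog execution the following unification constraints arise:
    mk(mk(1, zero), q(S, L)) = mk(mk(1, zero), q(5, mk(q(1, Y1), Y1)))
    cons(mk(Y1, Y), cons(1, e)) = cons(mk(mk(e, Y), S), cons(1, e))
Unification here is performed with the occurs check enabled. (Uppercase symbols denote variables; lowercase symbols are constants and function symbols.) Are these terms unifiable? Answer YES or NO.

YES

Decompose mk/2: mk(1, zero) = mk(1, zero),  q(S, L) = q(5, mk(q(1, Y1), Y1)).
Delete trivial equation mk(1, zero) = mk(1, zero).
Decompose q/2: S = 5,  L = mk(q(1, Y1), Y1).
Bind S := 5; substituting into the one remaining equation that mentions S gives: cons(mk(Y1, Y), cons(1, e)) = cons(mk(mk(e, Y), 5), cons(1, e)).
Bind L := mk(q(1, Y1), Y1); no other remaining equation mentions L.
Decompose cons/2: mk(Y1, Y) = mk(mk(e, Y), 5),  cons(1, e) = cons(1, e).
Decompose mk/2: Y1 = mk(e, Y),  Y = 5.
Bind Y1 := mk(e, Y); no other remaining equation mentions Y1. Substituting into the earlier binding gives L := mk(q(1, mk(e, Y)), mk(e, Y)).
Bind Y := 5; no other remaining equation mentions Y. Substituting into the earlier bindings gives L := mk(q(1, mk(e, 5)), mk(e, 5)), Y1 := mk(e, 5).
Delete trivial equation cons(1, e) = cons(1, e).
No equations remain and no clash or occurs-check failure arose, so a unifier exists.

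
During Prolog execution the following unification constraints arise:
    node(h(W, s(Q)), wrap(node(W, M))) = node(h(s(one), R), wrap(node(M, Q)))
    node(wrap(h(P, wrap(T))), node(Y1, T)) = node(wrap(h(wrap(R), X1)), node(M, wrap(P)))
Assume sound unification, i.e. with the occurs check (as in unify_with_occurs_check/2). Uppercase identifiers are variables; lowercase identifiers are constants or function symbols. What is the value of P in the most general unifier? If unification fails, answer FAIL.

Decompose node/2: h(W, s(Q)) = h(s(one), R),  wrap(node(W, M)) = wrap(node(M, Q)).
Decompose h/2: W = s(one),  s(Q) = R.
Bind W := s(one); substituting into the one remaining equation that mentions W gives: wrap(node(s(one), M)) = wrap(node(M, Q)).
Bind R := s(Q); substituting into the one remaining equation that mentions R gives: node(wrap(h(P, wrap(T))), node(Y1, T)) = node(wrap(h(wrap(s(Q)), X1)), node(M, wrap(P))).
Decompose wrap/1: node(s(one), M) = node(M, Q).
Decompose node/2: s(one) = M,  M = Q.
Bind M := s(one); substituting into the remaining equations gives: s(one) = Q,  node(wrap(h(P, wrap(T))), node(Y1, T)) = node(wrap(h(wrap(s(Q)), X1)), node(s(one), wrap(P))).
Bind Q := s(one); substituting into the remaining equation gives: node(wrap(h(P, wrap(T))), node(Y1, T)) = node(wrap(h(wrap(s(s(one))), X1)), node(s(one), wrap(P))). Substituting into the earlier binding gives R := s(s(one)).
Decompose node/2: wrap(h(P, wrap(T))) = wrap(h(wrap(s(s(one))), X1)),  node(Y1, T) = node(s(one), wrap(P)).
Decompose wrap/1: h(P, wrap(T)) = h(wrap(s(s(one))), X1).
Decompose h/2: P = wrap(s(s(one))),  wrap(T) = X1.
Bind P := wrap(s(s(one))); substituting into the one remaining equation that mentions P gives: node(Y1, T) = node(s(one), wrap(wrap(s(s(one))))).
Bind X1 := wrap(T); no other remaining equation mentions X1.
Decompose node/2: Y1 = s(one),  T = wrap(wrap(s(s(one)))).
Bind Y1 := s(one); no other remaining equation mentions Y1.
Bind T := wrap(wrap(s(s(one)))). Substituting into the earlier binding gives X1 := wrap(wrap(wrap(s(s(one))))).
MGU = { W = s(one), R = s(s(one)), M = s(one), Q = s(one), P = wrap(s(s(one))), X1 = wrap(wrap(wrap(s(s(one))))), Y1 = s(one), T = wrap(wrap(s(s(one)))) }, so P = wrap(s(s(one))).

wrap(s(s(one)))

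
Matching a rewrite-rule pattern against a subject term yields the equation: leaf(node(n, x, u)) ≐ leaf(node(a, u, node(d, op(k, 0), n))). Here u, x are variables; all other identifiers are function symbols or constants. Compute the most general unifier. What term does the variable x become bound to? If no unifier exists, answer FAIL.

Decompose leaf/1: node(n, x, u) ≐ node(a, u, node(d, op(k, 0), n)).
Decompose node/3: n ≐ a,  x ≐ u,  u ≐ node(d, op(k, 0), n).
Clash: constants n and a differ; no unifier exists.

FAIL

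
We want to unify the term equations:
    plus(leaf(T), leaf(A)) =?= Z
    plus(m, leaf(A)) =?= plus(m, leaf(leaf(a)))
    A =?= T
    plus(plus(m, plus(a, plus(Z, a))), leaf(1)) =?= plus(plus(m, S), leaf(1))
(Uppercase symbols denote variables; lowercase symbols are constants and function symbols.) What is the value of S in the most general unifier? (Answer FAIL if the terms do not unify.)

plus(a, plus(plus(leaf(leaf(a)), leaf(leaf(a))), a))

Bind Z := plus(leaf(T), leaf(A)); substituting into the one remaining equation that mentions Z gives: plus(plus(m, plus(a, plus(plus(leaf(T), leaf(A)), a))), leaf(1)) =?= plus(plus(m, S), leaf(1)).
Decompose plus/2: m =?= m,  leaf(A) =?= leaf(leaf(a)).
Delete trivial equation m =?= m.
Decompose leaf/1: A =?= leaf(a).
Bind A := leaf(a); substituting into the remaining equations gives: leaf(a) =?= T,  plus(plus(m, plus(a, plus(plus(leaf(T), leaf(leaf(a))), a))), leaf(1)) =?= plus(plus(m, S), leaf(1)). Substituting into the earlier binding gives Z := plus(leaf(T), leaf(leaf(a))).
Bind T := leaf(a); substituting into the remaining equation gives: plus(plus(m, plus(a, plus(plus(leaf(leaf(a)), leaf(leaf(a))), a))), leaf(1)) =?= plus(plus(m, S), leaf(1)). Substituting into the earlier binding gives Z := plus(leaf(leaf(a)), leaf(leaf(a))).
Decompose plus/2: plus(m, plus(a, plus(plus(leaf(leaf(a)), leaf(leaf(a))), a))) =?= plus(m, S),  leaf(1) =?= leaf(1).
Decompose plus/2: m =?= m,  plus(a, plus(plus(leaf(leaf(a)), leaf(leaf(a))), a)) =?= S.
Delete trivial equation m =?= m.
Bind S := plus(a, plus(plus(leaf(leaf(a)), leaf(leaf(a))), a)); no other remaining equation mentions S.
Delete trivial equation leaf(1) =?= leaf(1).
MGU = { Z -> plus(leaf(leaf(a)), leaf(leaf(a))), A -> leaf(a), T -> leaf(a), S -> plus(a, plus(plus(leaf(leaf(a)), leaf(leaf(a))), a)) }, so S -> plus(a, plus(plus(leaf(leaf(a)), leaf(leaf(a))), a)).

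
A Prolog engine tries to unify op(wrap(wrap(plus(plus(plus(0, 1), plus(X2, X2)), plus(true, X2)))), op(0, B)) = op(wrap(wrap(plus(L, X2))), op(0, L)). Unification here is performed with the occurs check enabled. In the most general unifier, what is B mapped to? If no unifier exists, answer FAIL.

Decompose op/2: wrap(wrap(plus(plus(plus(0, 1), plus(X2, X2)), plus(true, X2)))) = wrap(wrap(plus(L, X2))),  op(0, B) = op(0, L).
Decompose wrap/1: wrap(plus(plus(plus(0, 1), plus(X2, X2)), plus(true, X2))) = wrap(plus(L, X2)).
Decompose wrap/1: plus(plus(plus(0, 1), plus(X2, X2)), plus(true, X2)) = plus(L, X2).
Decompose plus/2: plus(plus(0, 1), plus(X2, X2)) = L,  plus(true, X2) = X2.
Bind L := plus(plus(0, 1), plus(X2, X2)); substituting into the one remaining equation that mentions L gives: op(0, B) = op(0, plus(plus(0, 1), plus(X2, X2))).
Occurs check fails: X2 occurs in plus(true, X2); the equation X2 = plus(true, X2) has no finite solution.

FAIL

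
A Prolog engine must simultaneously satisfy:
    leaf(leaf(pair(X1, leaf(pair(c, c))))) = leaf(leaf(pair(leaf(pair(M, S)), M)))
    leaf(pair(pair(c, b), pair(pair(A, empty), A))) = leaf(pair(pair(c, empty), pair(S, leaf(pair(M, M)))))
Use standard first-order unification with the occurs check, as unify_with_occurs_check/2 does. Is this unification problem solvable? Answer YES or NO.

NO

Decompose leaf/1: leaf(pair(X1, leaf(pair(c, c)))) = leaf(pair(leaf(pair(M, S)), M)).
Decompose leaf/1: pair(X1, leaf(pair(c, c))) = pair(leaf(pair(M, S)), M).
Decompose pair/2: X1 = leaf(pair(M, S)),  leaf(pair(c, c)) = M.
Bind X1 := leaf(pair(M, S)); no other remaining equation mentions X1.
Bind M := leaf(pair(c, c)); substituting into the remaining equation gives: leaf(pair(pair(c, b), pair(pair(A, empty), A))) = leaf(pair(pair(c, empty), pair(S, leaf(pair(leaf(pair(c, c)), leaf(pair(c, c))))))). Substituting into the earlier binding gives X1 := leaf(pair(leaf(pair(c, c)), S)).
Decompose leaf/1: pair(pair(c, b), pair(pair(A, empty), A)) = pair(pair(c, empty), pair(S, leaf(pair(leaf(pair(c, c)), leaf(pair(c, c)))))).
Decompose pair/2: pair(c, b) = pair(c, empty),  pair(pair(A, empty), A) = pair(S, leaf(pair(leaf(pair(c, c)), leaf(pair(c, c))))).
Decompose pair/2: c = c,  b = empty.
Delete trivial equation c = c.
Clash: constants b and empty differ; no unifier exists.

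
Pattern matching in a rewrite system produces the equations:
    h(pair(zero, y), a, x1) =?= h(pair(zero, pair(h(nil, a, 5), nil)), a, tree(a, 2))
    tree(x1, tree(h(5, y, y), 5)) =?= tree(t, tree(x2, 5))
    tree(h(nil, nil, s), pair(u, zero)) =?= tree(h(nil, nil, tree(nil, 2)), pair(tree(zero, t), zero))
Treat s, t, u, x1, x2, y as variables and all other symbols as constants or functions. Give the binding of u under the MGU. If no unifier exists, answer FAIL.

tree(zero, tree(a, 2))

Decompose h/3: pair(zero, y) =?= pair(zero, pair(h(nil, a, 5), nil)),  a =?= a,  x1 =?= tree(a, 2).
Decompose pair/2: zero =?= zero,  y =?= pair(h(nil, a, 5), nil).
Delete trivial equation zero =?= zero.
Bind y := pair(h(nil, a, 5), nil); substituting into the one remaining equation that mentions y gives: tree(x1, tree(h(5, pair(h(nil, a, 5), nil), pair(h(nil, a, 5), nil)), 5)) =?= tree(t, tree(x2, 5)).
Delete trivial equation a =?= a.
Bind x1 := tree(a, 2); substituting into the one remaining equation that mentions x1 gives: tree(tree(a, 2), tree(h(5, pair(h(nil, a, 5), nil), pair(h(nil, a, 5), nil)), 5)) =?= tree(t, tree(x2, 5)).
Decompose tree/2: tree(a, 2) =?= t,  tree(h(5, pair(h(nil, a, 5), nil), pair(h(nil, a, 5), nil)), 5) =?= tree(x2, 5).
Bind t := tree(a, 2); substituting into the one remaining equation that mentions t gives: tree(h(nil, nil, s), pair(u, zero)) =?= tree(h(nil, nil, tree(nil, 2)), pair(tree(zero, tree(a, 2)), zero)).
Decompose tree/2: h(5, pair(h(nil, a, 5), nil), pair(h(nil, a, 5), nil)) =?= x2,  5 =?= 5.
Bind x2 := h(5, pair(h(nil, a, 5), nil), pair(h(nil, a, 5), nil)); no other remaining equation mentions x2.
Delete trivial equation 5 =?= 5.
Decompose tree/2: h(nil, nil, s) =?= h(nil, nil, tree(nil, 2)),  pair(u, zero) =?= pair(tree(zero, tree(a, 2)), zero).
Decompose h/3: nil =?= nil,  nil =?= nil,  s =?= tree(nil, 2).
Delete trivial equation nil =?= nil.
Delete trivial equation nil =?= nil.
Bind s := tree(nil, 2); no other remaining equation mentions s.
Decompose pair/2: u =?= tree(zero, tree(a, 2)),  zero =?= zero.
Bind u := tree(zero, tree(a, 2)); no other remaining equation mentions u.
Delete trivial equation zero =?= zero.
MGU = { y := pair(h(nil, a, 5), nil), x1 := tree(a, 2), t := tree(a, 2), x2 := h(5, pair(h(nil, a, 5), nil), pair(h(nil, a, 5), nil)), s := tree(nil, 2), u := tree(zero, tree(a, 2)) }, so u := tree(zero, tree(a, 2)).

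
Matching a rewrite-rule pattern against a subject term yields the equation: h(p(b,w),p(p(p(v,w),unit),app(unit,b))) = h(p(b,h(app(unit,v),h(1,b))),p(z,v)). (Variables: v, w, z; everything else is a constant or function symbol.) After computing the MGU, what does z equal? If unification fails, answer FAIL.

p(p(app(unit,b),h(app(unit,app(unit,b)),h(1,b))),unit)

Decompose h/2: p(b,w) = p(b,h(app(unit,v),h(1,b))),  p(p(p(v,w),unit),app(unit,b)) = p(z,v).
Decompose p/2: b = b,  w = h(app(unit,v),h(1,b)).
Delete trivial equation b = b.
Bind w := h(app(unit,v),h(1,b)); substituting into the remaining equation gives: p(p(p(v,h(app(unit,v),h(1,b))),unit),app(unit,b)) = p(z,v).
Decompose p/2: p(p(v,h(app(unit,v),h(1,b))),unit) = z,  app(unit,b) = v.
Bind z := p(p(v,h(app(unit,v),h(1,b))),unit); no other remaining equation mentions z.
Bind v := app(unit,b). Substituting into the earlier bindings gives w := h(app(unit,app(unit,b)),h(1,b)), z := p(p(app(unit,b),h(app(unit,app(unit,b)),h(1,b))),unit).
MGU = { w -> h(app(unit,app(unit,b)),h(1,b)), z -> p(p(app(unit,b),h(app(unit,app(unit,b)),h(1,b))),unit), v -> app(unit,b) }, so z -> p(p(app(unit,b),h(app(unit,app(unit,b)),h(1,b))),unit).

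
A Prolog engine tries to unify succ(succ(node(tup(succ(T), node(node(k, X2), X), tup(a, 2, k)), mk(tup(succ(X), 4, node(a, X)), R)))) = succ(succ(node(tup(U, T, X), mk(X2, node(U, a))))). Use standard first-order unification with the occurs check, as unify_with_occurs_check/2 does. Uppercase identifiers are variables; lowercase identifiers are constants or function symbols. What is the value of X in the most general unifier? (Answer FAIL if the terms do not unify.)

tup(a, 2, k)

Decompose succ/1: succ(node(tup(succ(T), node(node(k, X2), X), tup(a, 2, k)), mk(tup(succ(X), 4, node(a, X)), R))) = succ(node(tup(U, T, X), mk(X2, node(U, a)))).
Decompose succ/1: node(tup(succ(T), node(node(k, X2), X), tup(a, 2, k)), mk(tup(succ(X), 4, node(a, X)), R)) = node(tup(U, T, X), mk(X2, node(U, a))).
Decompose node/2: tup(succ(T), node(node(k, X2), X), tup(a, 2, k)) = tup(U, T, X),  mk(tup(succ(X), 4, node(a, X)), R) = mk(X2, node(U, a)).
Decompose tup/3: succ(T) = U,  node(node(k, X2), X) = T,  tup(a, 2, k) = X.
Bind U := succ(T); substituting into the one remaining equation that mentions U gives: mk(tup(succ(X), 4, node(a, X)), R) = mk(X2, node(succ(T), a)).
Bind T := node(node(k, X2), X); substituting into the one remaining equation that mentions T gives: mk(tup(succ(X), 4, node(a, X)), R) = mk(X2, node(succ(node(node(k, X2), X)), a)). Substituting into the earlier binding gives U := succ(node(node(k, X2), X)).
Bind X := tup(a, 2, k); substituting into the remaining equation gives: mk(tup(succ(tup(a, 2, k)), 4, node(a, tup(a, 2, k))), R) = mk(X2, node(succ(node(node(k, X2), tup(a, 2, k))), a)). Substituting into the earlier bindings gives U := succ(node(node(k, X2), tup(a, 2, k))), T := node(node(k, X2), tup(a, 2, k)).
Decompose mk/2: tup(succ(tup(a, 2, k)), 4, node(a, tup(a, 2, k))) = X2,  R = node(succ(node(node(k, X2), tup(a, 2, k))), a).
Bind X2 := tup(succ(tup(a, 2, k)), 4, node(a, tup(a, 2, k))); substituting into the remaining equation gives: R = node(succ(node(node(k, tup(succ(tup(a, 2, k)), 4, node(a, tup(a, 2, k)))), tup(a, 2, k))), a). Substituting into the earlier bindings gives U := succ(node(node(k, tup(succ(tup(a, 2, k)), 4, node(a, tup(a, 2, k)))), tup(a, 2, k))), T := node(node(k, tup(succ(tup(a, 2, k)), 4, node(a, tup(a, 2, k)))), tup(a, 2, k)).
Bind R := node(succ(node(node(k, tup(succ(tup(a, 2, k)), 4, node(a, tup(a, 2, k)))), tup(a, 2, k))), a).
MGU = { U = succ(node(node(k, tup(succ(tup(a, 2, k)), 4, node(a, tup(a, 2, k)))), tup(a, 2, k))), T = node(node(k, tup(succ(tup(a, 2, k)), 4, node(a, tup(a, 2, k)))), tup(a, 2, k)), X = tup(a, 2, k), X2 = tup(succ(tup(a, 2, k)), 4, node(a, tup(a, 2, k))), R = node(succ(node(node(k, tup(succ(tup(a, 2, k)), 4, node(a, tup(a, 2, k)))), tup(a, 2, k))), a) }, so X = tup(a, 2, k).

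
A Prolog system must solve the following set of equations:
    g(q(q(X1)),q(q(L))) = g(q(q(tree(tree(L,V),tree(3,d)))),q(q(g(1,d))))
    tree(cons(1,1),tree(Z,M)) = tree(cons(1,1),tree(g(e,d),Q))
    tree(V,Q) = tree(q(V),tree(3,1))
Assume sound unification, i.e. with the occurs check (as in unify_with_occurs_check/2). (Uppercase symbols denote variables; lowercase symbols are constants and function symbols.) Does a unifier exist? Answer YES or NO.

NO

Decompose g/2: q(q(X1)) = q(q(tree(tree(L,V),tree(3,d)))),  q(q(L)) = q(q(g(1,d))).
Decompose q/1: q(X1) = q(tree(tree(L,V),tree(3,d))).
Decompose q/1: X1 = tree(tree(L,V),tree(3,d)).
Bind X1 := tree(tree(L,V),tree(3,d)); no other remaining equation mentions X1.
Decompose q/1: q(L) = q(g(1,d)).
Decompose q/1: L = g(1,d).
Bind L := g(1,d); no other remaining equation mentions L. Substituting into the earlier binding gives X1 := tree(tree(g(1,d),V),tree(3,d)).
Decompose tree/2: cons(1,1) = cons(1,1),  tree(Z,M) = tree(g(e,d),Q).
Delete trivial equation cons(1,1) = cons(1,1).
Decompose tree/2: Z = g(e,d),  M = Q.
Bind Z := g(e,d); no other remaining equation mentions Z.
Bind M := Q; no other remaining equation mentions M.
Decompose tree/2: V = q(V),  Q = tree(3,1).
Occurs check fails: V occurs in q(V); the equation V = q(V) has no finite solution.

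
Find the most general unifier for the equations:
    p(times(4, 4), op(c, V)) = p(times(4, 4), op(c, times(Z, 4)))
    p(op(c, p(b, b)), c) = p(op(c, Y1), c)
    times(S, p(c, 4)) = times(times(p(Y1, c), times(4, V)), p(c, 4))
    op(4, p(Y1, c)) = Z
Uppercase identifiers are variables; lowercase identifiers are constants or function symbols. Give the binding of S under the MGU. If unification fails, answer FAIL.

Decompose p/2: times(4, 4) = times(4, 4),  op(c, V) = op(c, times(Z, 4)).
Delete trivial equation times(4, 4) = times(4, 4).
Decompose op/2: c = c,  V = times(Z, 4).
Delete trivial equation c = c.
Bind V := times(Z, 4); substituting into the one remaining equation that mentions V gives: times(S, p(c, 4)) = times(times(p(Y1, c), times(4, times(Z, 4))), p(c, 4)).
Decompose p/2: op(c, p(b, b)) = op(c, Y1),  c = c.
Decompose op/2: c = c,  p(b, b) = Y1.
Delete trivial equation c = c.
Bind Y1 := p(b, b); substituting into the 2 remaining equations that mention Y1 gives: times(S, p(c, 4)) = times(times(p(p(b, b), c), times(4, times(Z, 4))), p(c, 4)),  op(4, p(p(b, b), c)) = Z.
Delete trivial equation c = c.
Decompose times/2: S = times(p(p(b, b), c), times(4, times(Z, 4))),  p(c, 4) = p(c, 4).
Bind S := times(p(p(b, b), c), times(4, times(Z, 4))); no other remaining equation mentions S.
Delete trivial equation p(c, 4) = p(c, 4).
Bind Z := op(4, p(p(b, b), c)). Substituting into the earlier bindings gives V := times(op(4, p(p(b, b), c)), 4), S := times(p(p(b, b), c), times(4, times(op(4, p(p(b, b), c)), 4))).
MGU = { V := times(op(4, p(p(b, b), c)), 4), Y1 := p(b, b), S := times(p(p(b, b), c), times(4, times(op(4, p(p(b, b), c)), 4))), Z := op(4, p(p(b, b), c)) }, so S := times(p(p(b, b), c), times(4, times(op(4, p(p(b, b), c)), 4))).

times(p(p(b, b), c), times(4, times(op(4, p(p(b, b), c)), 4)))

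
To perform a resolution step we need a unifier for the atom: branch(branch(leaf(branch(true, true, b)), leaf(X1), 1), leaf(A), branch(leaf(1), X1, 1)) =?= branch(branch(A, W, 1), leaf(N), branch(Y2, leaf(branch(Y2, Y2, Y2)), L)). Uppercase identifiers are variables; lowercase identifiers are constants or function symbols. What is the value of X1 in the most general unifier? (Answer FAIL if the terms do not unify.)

leaf(branch(leaf(1), leaf(1), leaf(1)))

Decompose branch/3: branch(leaf(branch(true, true, b)), leaf(X1), 1) =?= branch(A, W, 1),  leaf(A) =?= leaf(N),  branch(leaf(1), X1, 1) =?= branch(Y2, leaf(branch(Y2, Y2, Y2)), L).
Decompose branch/3: leaf(branch(true, true, b)) =?= A,  leaf(X1) =?= W,  1 =?= 1.
Bind A := leaf(branch(true, true, b)); substituting into the one remaining equation that mentions A gives: leaf(leaf(branch(true, true, b))) =?= leaf(N).
Bind W := leaf(X1); no other remaining equation mentions W.
Delete trivial equation 1 =?= 1.
Decompose leaf/1: leaf(branch(true, true, b)) =?= N.
Bind N := leaf(branch(true, true, b)); no other remaining equation mentions N.
Decompose branch/3: leaf(1) =?= Y2,  X1 =?= leaf(branch(Y2, Y2, Y2)),  1 =?= L.
Bind Y2 := leaf(1); substituting into the one remaining equation that mentions Y2 gives: X1 =?= leaf(branch(leaf(1), leaf(1), leaf(1))).
Bind X1 := leaf(branch(leaf(1), leaf(1), leaf(1))); no other remaining equation mentions X1. Substituting into the earlier binding gives W := leaf(leaf(branch(leaf(1), leaf(1), leaf(1)))).
Bind L := 1.
MGU = { A ↦ leaf(branch(true, true, b)), W ↦ leaf(leaf(branch(leaf(1), leaf(1), leaf(1)))), N ↦ leaf(branch(true, true, b)), Y2 ↦ leaf(1), X1 ↦ leaf(branch(leaf(1), leaf(1), leaf(1))), L ↦ 1 }, so X1 ↦ leaf(branch(leaf(1), leaf(1), leaf(1))).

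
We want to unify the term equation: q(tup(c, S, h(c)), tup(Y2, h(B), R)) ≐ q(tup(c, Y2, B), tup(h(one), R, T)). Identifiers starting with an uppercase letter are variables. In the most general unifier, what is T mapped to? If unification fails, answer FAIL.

Decompose q/2: tup(c, S, h(c)) ≐ tup(c, Y2, B),  tup(Y2, h(B), R) ≐ tup(h(one), R, T).
Decompose tup/3: c ≐ c,  S ≐ Y2,  h(c) ≐ B.
Delete trivial equation c ≐ c.
Bind S := Y2; no other remaining equation mentions S.
Bind B := h(c); substituting into the remaining equation gives: tup(Y2, h(h(c)), R) ≐ tup(h(one), R, T).
Decompose tup/3: Y2 ≐ h(one),  h(h(c)) ≐ R,  R ≐ T.
Bind Y2 := h(one); no other remaining equation mentions Y2. Substituting into the earlier binding gives S := h(one).
Bind R := h(h(c)); substituting into the remaining equation gives: h(h(c)) ≐ T.
Bind T := h(h(c)).
MGU = { S -> h(one), B -> h(c), Y2 -> h(one), R -> h(h(c)), T -> h(h(c)) }, so T -> h(h(c)).

h(h(c))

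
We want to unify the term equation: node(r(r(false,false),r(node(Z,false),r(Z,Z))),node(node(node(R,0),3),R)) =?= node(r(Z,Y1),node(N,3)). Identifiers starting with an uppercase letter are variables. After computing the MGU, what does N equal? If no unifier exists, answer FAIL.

node(node(3,0),3)

Decompose node/2: r(r(false,false),r(node(Z,false),r(Z,Z))) =?= r(Z,Y1),  node(node(node(R,0),3),R) =?= node(N,3).
Decompose r/2: r(false,false) =?= Z,  r(node(Z,false),r(Z,Z)) =?= Y1.
Bind Z := r(false,false); substituting into the one remaining equation that mentions Z gives: r(node(r(false,false),false),r(r(false,false),r(false,false))) =?= Y1.
Bind Y1 := r(node(r(false,false),false),r(r(false,false),r(false,false))); no other remaining equation mentions Y1.
Decompose node/2: node(node(R,0),3) =?= N,  R =?= 3.
Bind N := node(node(R,0),3); no other remaining equation mentions N.
Bind R := 3. Substituting into the earlier binding gives N := node(node(3,0),3).
MGU = { Z := r(false,false), Y1 := r(node(r(false,false),false),r(r(false,false),r(false,false))), N := node(node(3,0),3), R := 3 }, so N := node(node(3,0),3).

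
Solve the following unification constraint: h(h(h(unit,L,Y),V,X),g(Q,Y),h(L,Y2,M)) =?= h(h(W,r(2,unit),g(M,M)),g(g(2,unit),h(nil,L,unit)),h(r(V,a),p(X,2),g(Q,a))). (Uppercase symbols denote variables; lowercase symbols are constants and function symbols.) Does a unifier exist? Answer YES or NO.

Decompose h/3: h(h(unit,L,Y),V,X) =?= h(W,r(2,unit),g(M,M)),  g(Q,Y) =?= g(g(2,unit),h(nil,L,unit)),  h(L,Y2,M) =?= h(r(V,a),p(X,2),g(Q,a)).
Decompose h/3: h(unit,L,Y) =?= W,  V =?= r(2,unit),  X =?= g(M,M).
Bind W := h(unit,L,Y); no other remaining equation mentions W.
Bind V := r(2,unit); substituting into the one remaining equation that mentions V gives: h(L,Y2,M) =?= h(r(r(2,unit),a),p(X,2),g(Q,a)).
Bind X := g(M,M); substituting into the one remaining equation that mentions X gives: h(L,Y2,M) =?= h(r(r(2,unit),a),p(g(M,M),2),g(Q,a)).
Decompose g/2: Q =?= g(2,unit),  Y =?= h(nil,L,unit).
Bind Q := g(2,unit); substituting into the one remaining equation that mentions Q gives: h(L,Y2,M) =?= h(r(r(2,unit),a),p(g(M,M),2),g(g(2,unit),a)).
Bind Y := h(nil,L,unit); no other remaining equation mentions Y. Substituting into the earlier binding gives W := h(unit,L,h(nil,L,unit)).
Decompose h/3: L =?= r(r(2,unit),a),  Y2 =?= p(g(M,M),2),  M =?= g(g(2,unit),a).
Bind L := r(r(2,unit),a); no other remaining equation mentions L. Substituting into the earlier bindings gives W := h(unit,r(r(2,unit),a),h(nil,r(r(2,unit),a),unit)), Y := h(nil,r(r(2,unit),a),unit).
Bind Y2 := p(g(M,M),2); no other remaining equation mentions Y2.
Bind M := g(g(2,unit),a). Substituting into the earlier bindings gives X := g(g(g(2,unit),a),g(g(2,unit),a)), Y2 := p(g(g(g(2,unit),a),g(g(2,unit),a)),2).
No equations remain and no clash or occurs-check failure arose, so a unifier exists.

YES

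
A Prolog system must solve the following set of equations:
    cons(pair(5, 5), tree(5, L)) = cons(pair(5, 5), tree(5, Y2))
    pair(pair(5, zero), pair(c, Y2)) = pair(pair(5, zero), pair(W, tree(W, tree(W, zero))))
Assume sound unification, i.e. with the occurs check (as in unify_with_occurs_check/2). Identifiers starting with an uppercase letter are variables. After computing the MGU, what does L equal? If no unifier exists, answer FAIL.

tree(c, tree(c, zero))

Decompose cons/2: pair(5, 5) = pair(5, 5),  tree(5, L) = tree(5, Y2).
Delete trivial equation pair(5, 5) = pair(5, 5).
Decompose tree/2: 5 = 5,  L = Y2.
Delete trivial equation 5 = 5.
Bind L := Y2; no other remaining equation mentions L.
Decompose pair/2: pair(5, zero) = pair(5, zero),  pair(c, Y2) = pair(W, tree(W, tree(W, zero))).
Delete trivial equation pair(5, zero) = pair(5, zero).
Decompose pair/2: c = W,  Y2 = tree(W, tree(W, zero)).
Bind W := c; substituting into the remaining equation gives: Y2 = tree(c, tree(c, zero)).
Bind Y2 := tree(c, tree(c, zero)). Substituting into the earlier binding gives L := tree(c, tree(c, zero)).
MGU = { L ↦ tree(c, tree(c, zero)), W ↦ c, Y2 ↦ tree(c, tree(c, zero)) }, so L ↦ tree(c, tree(c, zero)).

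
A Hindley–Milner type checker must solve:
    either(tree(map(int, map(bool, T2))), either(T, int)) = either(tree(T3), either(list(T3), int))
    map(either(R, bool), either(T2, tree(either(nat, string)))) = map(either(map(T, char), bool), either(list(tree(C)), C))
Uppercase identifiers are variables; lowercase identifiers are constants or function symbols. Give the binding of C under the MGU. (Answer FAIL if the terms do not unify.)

tree(either(nat, string))

Decompose either/2: tree(map(int, map(bool, T2))) = tree(T3),  either(T, int) = either(list(T3), int).
Decompose tree/1: map(int, map(bool, T2)) = T3.
Bind T3 := map(int, map(bool, T2)); substituting into the one remaining equation that mentions T3 gives: either(T, int) = either(list(map(int, map(bool, T2))), int).
Decompose either/2: T = list(map(int, map(bool, T2))),  int = int.
Bind T := list(map(int, map(bool, T2))); substituting into the one remaining equation that mentions T gives: map(either(R, bool), either(T2, tree(either(nat, string)))) = map(either(map(list(map(int, map(bool, T2))), char), bool), either(list(tree(C)), C)).
Delete trivial equation int = int.
Decompose map/2: either(R, bool) = either(map(list(map(int, map(bool, T2))), char), bool),  either(T2, tree(either(nat, string))) = either(list(tree(C)), C).
Decompose either/2: R = map(list(map(int, map(bool, T2))), char),  bool = bool.
Bind R := map(list(map(int, map(bool, T2))), char); no other remaining equation mentions R.
Delete trivial equation bool = bool.
Decompose either/2: T2 = list(tree(C)),  tree(either(nat, string)) = C.
Bind T2 := list(tree(C)); no other remaining equation mentions T2. Substituting into the earlier bindings gives T3 := map(int, map(bool, list(tree(C)))), T := list(map(int, map(bool, list(tree(C))))), R := map(list(map(int, map(bool, list(tree(C))))), char).
Bind C := tree(either(nat, string)). Substituting into the earlier bindings gives T3 := map(int, map(bool, list(tree(tree(either(nat, string)))))), T := list(map(int, map(bool, list(tree(tree(either(nat, string))))))), R := map(list(map(int, map(bool, list(tree(tree(either(nat, string))))))), char), T2 := list(tree(tree(either(nat, string)))).
MGU = { T3 ↦ map(int, map(bool, list(tree(tree(either(nat, string)))))), T ↦ list(map(int, map(bool, list(tree(tree(either(nat, string))))))), R ↦ map(list(map(int, map(bool, list(tree(tree(either(nat, string))))))), char), T2 ↦ list(tree(tree(either(nat, string)))), C ↦ tree(either(nat, string)) }, so C ↦ tree(either(nat, string)).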